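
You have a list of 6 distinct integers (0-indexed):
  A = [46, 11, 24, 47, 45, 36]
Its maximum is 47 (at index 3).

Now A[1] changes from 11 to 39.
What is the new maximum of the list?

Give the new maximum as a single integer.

Answer: 47

Derivation:
Old max = 47 (at index 3)
Change: A[1] 11 -> 39
Changed element was NOT the old max.
  New max = max(old_max, new_val) = max(47, 39) = 47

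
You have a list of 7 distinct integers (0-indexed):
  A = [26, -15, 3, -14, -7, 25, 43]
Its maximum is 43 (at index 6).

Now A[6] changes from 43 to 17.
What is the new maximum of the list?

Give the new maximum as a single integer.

Answer: 26

Derivation:
Old max = 43 (at index 6)
Change: A[6] 43 -> 17
Changed element WAS the max -> may need rescan.
  Max of remaining elements: 26
  New max = max(17, 26) = 26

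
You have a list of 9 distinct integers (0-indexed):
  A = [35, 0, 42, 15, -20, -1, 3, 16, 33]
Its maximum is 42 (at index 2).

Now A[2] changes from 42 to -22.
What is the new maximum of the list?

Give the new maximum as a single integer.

Old max = 42 (at index 2)
Change: A[2] 42 -> -22
Changed element WAS the max -> may need rescan.
  Max of remaining elements: 35
  New max = max(-22, 35) = 35

Answer: 35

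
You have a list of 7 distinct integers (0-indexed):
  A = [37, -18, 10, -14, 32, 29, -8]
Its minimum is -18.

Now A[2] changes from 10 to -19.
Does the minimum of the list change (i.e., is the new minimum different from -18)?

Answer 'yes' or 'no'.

Answer: yes

Derivation:
Old min = -18
Change: A[2] 10 -> -19
Changed element was NOT the min; min changes only if -19 < -18.
New min = -19; changed? yes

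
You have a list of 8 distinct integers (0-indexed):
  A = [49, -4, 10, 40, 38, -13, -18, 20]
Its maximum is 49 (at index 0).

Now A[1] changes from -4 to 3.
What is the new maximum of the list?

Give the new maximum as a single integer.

Answer: 49

Derivation:
Old max = 49 (at index 0)
Change: A[1] -4 -> 3
Changed element was NOT the old max.
  New max = max(old_max, new_val) = max(49, 3) = 49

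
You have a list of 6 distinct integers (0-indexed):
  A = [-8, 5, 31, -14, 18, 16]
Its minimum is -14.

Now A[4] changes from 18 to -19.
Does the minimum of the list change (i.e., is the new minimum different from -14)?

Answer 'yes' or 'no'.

Answer: yes

Derivation:
Old min = -14
Change: A[4] 18 -> -19
Changed element was NOT the min; min changes only if -19 < -14.
New min = -19; changed? yes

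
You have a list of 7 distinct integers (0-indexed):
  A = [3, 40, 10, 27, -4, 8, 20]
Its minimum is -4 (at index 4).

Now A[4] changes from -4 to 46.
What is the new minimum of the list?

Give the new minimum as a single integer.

Old min = -4 (at index 4)
Change: A[4] -4 -> 46
Changed element WAS the min. Need to check: is 46 still <= all others?
  Min of remaining elements: 3
  New min = min(46, 3) = 3

Answer: 3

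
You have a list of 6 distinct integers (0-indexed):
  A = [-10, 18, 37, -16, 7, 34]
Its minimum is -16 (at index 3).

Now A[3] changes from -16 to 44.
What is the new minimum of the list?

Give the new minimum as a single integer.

Answer: -10

Derivation:
Old min = -16 (at index 3)
Change: A[3] -16 -> 44
Changed element WAS the min. Need to check: is 44 still <= all others?
  Min of remaining elements: -10
  New min = min(44, -10) = -10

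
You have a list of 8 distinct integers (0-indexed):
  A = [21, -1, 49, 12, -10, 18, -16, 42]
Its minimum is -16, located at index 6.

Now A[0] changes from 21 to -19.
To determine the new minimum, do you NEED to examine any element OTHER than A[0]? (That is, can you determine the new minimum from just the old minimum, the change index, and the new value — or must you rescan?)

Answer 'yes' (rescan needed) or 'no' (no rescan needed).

Answer: no

Derivation:
Old min = -16 at index 6
Change at index 0: 21 -> -19
Index 0 was NOT the min. New min = min(-16, -19). No rescan of other elements needed.
Needs rescan: no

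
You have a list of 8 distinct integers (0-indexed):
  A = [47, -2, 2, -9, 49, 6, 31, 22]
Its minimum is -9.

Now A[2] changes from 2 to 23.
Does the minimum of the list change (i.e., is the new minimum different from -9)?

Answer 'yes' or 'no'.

Answer: no

Derivation:
Old min = -9
Change: A[2] 2 -> 23
Changed element was NOT the min; min changes only if 23 < -9.
New min = -9; changed? no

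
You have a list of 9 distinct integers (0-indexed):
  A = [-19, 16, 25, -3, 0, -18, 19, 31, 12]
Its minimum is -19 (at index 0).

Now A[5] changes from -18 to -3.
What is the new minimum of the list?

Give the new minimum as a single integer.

Old min = -19 (at index 0)
Change: A[5] -18 -> -3
Changed element was NOT the old min.
  New min = min(old_min, new_val) = min(-19, -3) = -19

Answer: -19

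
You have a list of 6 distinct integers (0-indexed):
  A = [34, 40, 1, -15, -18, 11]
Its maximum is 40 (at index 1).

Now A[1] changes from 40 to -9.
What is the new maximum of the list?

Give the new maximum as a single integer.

Old max = 40 (at index 1)
Change: A[1] 40 -> -9
Changed element WAS the max -> may need rescan.
  Max of remaining elements: 34
  New max = max(-9, 34) = 34

Answer: 34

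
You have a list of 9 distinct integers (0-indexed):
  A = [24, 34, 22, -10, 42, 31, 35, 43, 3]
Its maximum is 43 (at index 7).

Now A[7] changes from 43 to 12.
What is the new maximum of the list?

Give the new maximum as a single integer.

Old max = 43 (at index 7)
Change: A[7] 43 -> 12
Changed element WAS the max -> may need rescan.
  Max of remaining elements: 42
  New max = max(12, 42) = 42

Answer: 42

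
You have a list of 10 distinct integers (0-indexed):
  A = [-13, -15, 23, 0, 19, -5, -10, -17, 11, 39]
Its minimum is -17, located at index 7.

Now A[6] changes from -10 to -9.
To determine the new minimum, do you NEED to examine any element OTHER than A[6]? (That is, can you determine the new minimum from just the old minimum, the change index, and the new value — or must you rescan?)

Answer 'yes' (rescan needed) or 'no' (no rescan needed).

Old min = -17 at index 7
Change at index 6: -10 -> -9
Index 6 was NOT the min. New min = min(-17, -9). No rescan of other elements needed.
Needs rescan: no

Answer: no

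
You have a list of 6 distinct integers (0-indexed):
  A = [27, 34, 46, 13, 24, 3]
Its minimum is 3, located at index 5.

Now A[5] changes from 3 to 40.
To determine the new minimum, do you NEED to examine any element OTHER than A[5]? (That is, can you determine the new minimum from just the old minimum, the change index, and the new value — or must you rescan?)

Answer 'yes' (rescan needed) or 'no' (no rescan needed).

Old min = 3 at index 5
Change at index 5: 3 -> 40
Index 5 WAS the min and new value 40 > old min 3. Must rescan other elements to find the new min.
Needs rescan: yes

Answer: yes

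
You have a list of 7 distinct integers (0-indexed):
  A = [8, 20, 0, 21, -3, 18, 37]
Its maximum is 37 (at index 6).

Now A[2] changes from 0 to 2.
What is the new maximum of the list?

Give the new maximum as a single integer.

Answer: 37

Derivation:
Old max = 37 (at index 6)
Change: A[2] 0 -> 2
Changed element was NOT the old max.
  New max = max(old_max, new_val) = max(37, 2) = 37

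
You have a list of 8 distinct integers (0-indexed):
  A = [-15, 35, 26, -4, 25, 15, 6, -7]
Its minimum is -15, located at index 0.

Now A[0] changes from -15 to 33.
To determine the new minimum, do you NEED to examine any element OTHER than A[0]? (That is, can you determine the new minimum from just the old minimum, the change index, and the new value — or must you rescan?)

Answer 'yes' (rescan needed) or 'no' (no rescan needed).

Old min = -15 at index 0
Change at index 0: -15 -> 33
Index 0 WAS the min and new value 33 > old min -15. Must rescan other elements to find the new min.
Needs rescan: yes

Answer: yes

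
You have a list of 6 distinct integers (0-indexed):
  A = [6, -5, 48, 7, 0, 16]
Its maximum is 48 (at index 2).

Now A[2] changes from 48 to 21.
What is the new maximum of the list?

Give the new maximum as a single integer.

Answer: 21

Derivation:
Old max = 48 (at index 2)
Change: A[2] 48 -> 21
Changed element WAS the max -> may need rescan.
  Max of remaining elements: 16
  New max = max(21, 16) = 21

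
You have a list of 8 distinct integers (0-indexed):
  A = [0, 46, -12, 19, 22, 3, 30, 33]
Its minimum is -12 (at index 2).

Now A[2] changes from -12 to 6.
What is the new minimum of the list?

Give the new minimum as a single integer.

Old min = -12 (at index 2)
Change: A[2] -12 -> 6
Changed element WAS the min. Need to check: is 6 still <= all others?
  Min of remaining elements: 0
  New min = min(6, 0) = 0

Answer: 0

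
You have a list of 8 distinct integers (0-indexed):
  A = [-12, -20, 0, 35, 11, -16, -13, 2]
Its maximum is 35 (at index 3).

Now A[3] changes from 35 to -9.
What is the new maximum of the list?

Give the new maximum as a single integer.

Answer: 11

Derivation:
Old max = 35 (at index 3)
Change: A[3] 35 -> -9
Changed element WAS the max -> may need rescan.
  Max of remaining elements: 11
  New max = max(-9, 11) = 11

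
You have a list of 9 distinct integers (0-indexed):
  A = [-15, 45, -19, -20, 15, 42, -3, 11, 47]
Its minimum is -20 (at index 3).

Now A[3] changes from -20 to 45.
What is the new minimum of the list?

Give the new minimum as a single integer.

Answer: -19

Derivation:
Old min = -20 (at index 3)
Change: A[3] -20 -> 45
Changed element WAS the min. Need to check: is 45 still <= all others?
  Min of remaining elements: -19
  New min = min(45, -19) = -19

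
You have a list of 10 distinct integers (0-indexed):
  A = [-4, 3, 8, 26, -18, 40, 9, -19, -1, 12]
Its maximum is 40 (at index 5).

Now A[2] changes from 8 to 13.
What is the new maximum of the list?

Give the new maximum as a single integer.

Answer: 40

Derivation:
Old max = 40 (at index 5)
Change: A[2] 8 -> 13
Changed element was NOT the old max.
  New max = max(old_max, new_val) = max(40, 13) = 40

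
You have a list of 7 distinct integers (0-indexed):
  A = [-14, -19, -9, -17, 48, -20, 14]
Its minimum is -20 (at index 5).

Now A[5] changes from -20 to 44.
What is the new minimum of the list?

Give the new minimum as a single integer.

Old min = -20 (at index 5)
Change: A[5] -20 -> 44
Changed element WAS the min. Need to check: is 44 still <= all others?
  Min of remaining elements: -19
  New min = min(44, -19) = -19

Answer: -19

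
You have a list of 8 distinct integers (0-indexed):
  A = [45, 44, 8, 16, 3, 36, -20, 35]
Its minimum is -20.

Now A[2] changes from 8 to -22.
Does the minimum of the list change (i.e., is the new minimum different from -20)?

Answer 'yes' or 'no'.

Old min = -20
Change: A[2] 8 -> -22
Changed element was NOT the min; min changes only if -22 < -20.
New min = -22; changed? yes

Answer: yes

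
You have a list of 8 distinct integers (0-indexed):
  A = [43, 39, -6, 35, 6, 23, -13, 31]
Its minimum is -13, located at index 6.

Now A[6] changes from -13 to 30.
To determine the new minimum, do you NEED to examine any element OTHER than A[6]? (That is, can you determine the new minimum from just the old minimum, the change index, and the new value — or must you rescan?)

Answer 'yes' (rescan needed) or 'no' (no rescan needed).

Old min = -13 at index 6
Change at index 6: -13 -> 30
Index 6 WAS the min and new value 30 > old min -13. Must rescan other elements to find the new min.
Needs rescan: yes

Answer: yes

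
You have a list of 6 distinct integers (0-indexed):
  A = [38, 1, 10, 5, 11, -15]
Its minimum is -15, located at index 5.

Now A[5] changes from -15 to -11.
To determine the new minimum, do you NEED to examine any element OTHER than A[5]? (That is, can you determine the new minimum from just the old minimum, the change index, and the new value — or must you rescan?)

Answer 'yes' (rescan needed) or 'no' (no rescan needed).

Answer: yes

Derivation:
Old min = -15 at index 5
Change at index 5: -15 -> -11
Index 5 WAS the min and new value -11 > old min -15. Must rescan other elements to find the new min.
Needs rescan: yes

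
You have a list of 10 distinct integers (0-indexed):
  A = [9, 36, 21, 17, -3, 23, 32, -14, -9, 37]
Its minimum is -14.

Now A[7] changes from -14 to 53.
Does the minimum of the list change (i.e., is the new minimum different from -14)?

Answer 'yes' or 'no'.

Old min = -14
Change: A[7] -14 -> 53
Changed element was the min; new min must be rechecked.
New min = -9; changed? yes

Answer: yes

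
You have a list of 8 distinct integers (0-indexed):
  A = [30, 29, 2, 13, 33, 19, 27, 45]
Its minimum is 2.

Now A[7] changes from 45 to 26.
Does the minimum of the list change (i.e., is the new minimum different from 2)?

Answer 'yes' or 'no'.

Answer: no

Derivation:
Old min = 2
Change: A[7] 45 -> 26
Changed element was NOT the min; min changes only if 26 < 2.
New min = 2; changed? no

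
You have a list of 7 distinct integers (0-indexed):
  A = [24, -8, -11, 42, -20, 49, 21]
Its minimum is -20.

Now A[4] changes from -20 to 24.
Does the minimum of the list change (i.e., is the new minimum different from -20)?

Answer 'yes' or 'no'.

Old min = -20
Change: A[4] -20 -> 24
Changed element was the min; new min must be rechecked.
New min = -11; changed? yes

Answer: yes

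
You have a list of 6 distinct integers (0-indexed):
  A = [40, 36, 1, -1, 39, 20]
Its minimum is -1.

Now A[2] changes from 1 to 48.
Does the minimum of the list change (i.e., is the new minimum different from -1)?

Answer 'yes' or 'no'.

Old min = -1
Change: A[2] 1 -> 48
Changed element was NOT the min; min changes only if 48 < -1.
New min = -1; changed? no

Answer: no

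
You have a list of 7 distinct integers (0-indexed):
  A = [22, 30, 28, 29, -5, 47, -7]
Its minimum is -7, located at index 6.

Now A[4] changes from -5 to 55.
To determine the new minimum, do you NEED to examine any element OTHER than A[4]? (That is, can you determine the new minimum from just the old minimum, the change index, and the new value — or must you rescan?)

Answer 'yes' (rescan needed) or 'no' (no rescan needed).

Old min = -7 at index 6
Change at index 4: -5 -> 55
Index 4 was NOT the min. New min = min(-7, 55). No rescan of other elements needed.
Needs rescan: no

Answer: no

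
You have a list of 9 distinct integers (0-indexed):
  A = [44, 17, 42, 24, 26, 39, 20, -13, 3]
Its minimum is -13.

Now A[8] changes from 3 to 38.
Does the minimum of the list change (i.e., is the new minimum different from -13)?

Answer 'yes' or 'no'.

Old min = -13
Change: A[8] 3 -> 38
Changed element was NOT the min; min changes only if 38 < -13.
New min = -13; changed? no

Answer: no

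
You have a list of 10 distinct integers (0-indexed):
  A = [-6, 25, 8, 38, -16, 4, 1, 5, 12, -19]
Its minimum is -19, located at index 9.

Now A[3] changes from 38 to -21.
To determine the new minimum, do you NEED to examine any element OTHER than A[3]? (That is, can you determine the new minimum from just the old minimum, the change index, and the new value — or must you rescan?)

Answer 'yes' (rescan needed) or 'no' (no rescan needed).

Answer: no

Derivation:
Old min = -19 at index 9
Change at index 3: 38 -> -21
Index 3 was NOT the min. New min = min(-19, -21). No rescan of other elements needed.
Needs rescan: no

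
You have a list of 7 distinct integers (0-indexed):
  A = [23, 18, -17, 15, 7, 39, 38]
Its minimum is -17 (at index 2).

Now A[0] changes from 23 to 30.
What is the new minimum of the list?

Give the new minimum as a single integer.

Old min = -17 (at index 2)
Change: A[0] 23 -> 30
Changed element was NOT the old min.
  New min = min(old_min, new_val) = min(-17, 30) = -17

Answer: -17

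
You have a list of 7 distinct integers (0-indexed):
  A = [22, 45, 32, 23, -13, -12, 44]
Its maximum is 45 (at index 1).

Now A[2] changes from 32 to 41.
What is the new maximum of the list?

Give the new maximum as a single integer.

Answer: 45

Derivation:
Old max = 45 (at index 1)
Change: A[2] 32 -> 41
Changed element was NOT the old max.
  New max = max(old_max, new_val) = max(45, 41) = 45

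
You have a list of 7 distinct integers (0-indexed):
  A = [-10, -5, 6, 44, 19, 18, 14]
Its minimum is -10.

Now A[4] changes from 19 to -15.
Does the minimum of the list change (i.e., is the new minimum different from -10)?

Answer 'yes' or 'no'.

Old min = -10
Change: A[4] 19 -> -15
Changed element was NOT the min; min changes only if -15 < -10.
New min = -15; changed? yes

Answer: yes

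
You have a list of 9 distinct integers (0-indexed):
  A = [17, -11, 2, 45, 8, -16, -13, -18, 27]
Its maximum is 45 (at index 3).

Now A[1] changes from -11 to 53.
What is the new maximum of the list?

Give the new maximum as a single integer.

Answer: 53

Derivation:
Old max = 45 (at index 3)
Change: A[1] -11 -> 53
Changed element was NOT the old max.
  New max = max(old_max, new_val) = max(45, 53) = 53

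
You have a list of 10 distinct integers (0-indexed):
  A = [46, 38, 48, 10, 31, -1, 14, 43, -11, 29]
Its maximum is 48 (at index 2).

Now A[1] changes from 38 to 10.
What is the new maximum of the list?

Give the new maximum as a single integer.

Answer: 48

Derivation:
Old max = 48 (at index 2)
Change: A[1] 38 -> 10
Changed element was NOT the old max.
  New max = max(old_max, new_val) = max(48, 10) = 48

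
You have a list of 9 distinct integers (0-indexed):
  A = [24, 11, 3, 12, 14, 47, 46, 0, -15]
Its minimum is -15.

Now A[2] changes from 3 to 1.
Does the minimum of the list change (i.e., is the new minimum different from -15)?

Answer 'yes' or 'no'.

Old min = -15
Change: A[2] 3 -> 1
Changed element was NOT the min; min changes only if 1 < -15.
New min = -15; changed? no

Answer: no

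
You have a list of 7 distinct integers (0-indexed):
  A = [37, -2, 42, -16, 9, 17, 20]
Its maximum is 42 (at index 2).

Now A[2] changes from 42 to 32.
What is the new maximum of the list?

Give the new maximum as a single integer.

Answer: 37

Derivation:
Old max = 42 (at index 2)
Change: A[2] 42 -> 32
Changed element WAS the max -> may need rescan.
  Max of remaining elements: 37
  New max = max(32, 37) = 37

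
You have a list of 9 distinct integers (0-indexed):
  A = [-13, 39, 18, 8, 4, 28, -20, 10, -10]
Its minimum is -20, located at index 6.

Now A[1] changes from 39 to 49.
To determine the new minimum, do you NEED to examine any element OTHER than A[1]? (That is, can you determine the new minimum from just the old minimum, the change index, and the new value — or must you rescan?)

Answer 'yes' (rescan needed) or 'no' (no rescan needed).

Answer: no

Derivation:
Old min = -20 at index 6
Change at index 1: 39 -> 49
Index 1 was NOT the min. New min = min(-20, 49). No rescan of other elements needed.
Needs rescan: no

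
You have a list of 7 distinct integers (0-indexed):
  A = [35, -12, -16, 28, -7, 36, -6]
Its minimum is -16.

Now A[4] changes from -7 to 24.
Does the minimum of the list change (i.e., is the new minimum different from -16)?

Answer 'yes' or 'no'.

Old min = -16
Change: A[4] -7 -> 24
Changed element was NOT the min; min changes only if 24 < -16.
New min = -16; changed? no

Answer: no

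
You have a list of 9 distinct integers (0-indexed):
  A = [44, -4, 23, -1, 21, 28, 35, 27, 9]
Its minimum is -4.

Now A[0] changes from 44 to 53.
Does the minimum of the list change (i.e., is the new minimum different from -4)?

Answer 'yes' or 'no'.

Answer: no

Derivation:
Old min = -4
Change: A[0] 44 -> 53
Changed element was NOT the min; min changes only if 53 < -4.
New min = -4; changed? no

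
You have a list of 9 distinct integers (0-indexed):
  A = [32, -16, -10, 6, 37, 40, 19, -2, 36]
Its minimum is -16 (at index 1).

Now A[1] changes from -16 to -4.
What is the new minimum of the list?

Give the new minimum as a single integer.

Old min = -16 (at index 1)
Change: A[1] -16 -> -4
Changed element WAS the min. Need to check: is -4 still <= all others?
  Min of remaining elements: -10
  New min = min(-4, -10) = -10

Answer: -10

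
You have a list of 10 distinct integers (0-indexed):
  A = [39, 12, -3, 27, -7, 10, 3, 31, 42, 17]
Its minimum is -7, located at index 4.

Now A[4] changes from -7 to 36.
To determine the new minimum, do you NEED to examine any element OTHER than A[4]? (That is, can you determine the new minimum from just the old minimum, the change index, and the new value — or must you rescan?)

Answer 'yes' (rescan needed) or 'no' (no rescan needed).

Old min = -7 at index 4
Change at index 4: -7 -> 36
Index 4 WAS the min and new value 36 > old min -7. Must rescan other elements to find the new min.
Needs rescan: yes

Answer: yes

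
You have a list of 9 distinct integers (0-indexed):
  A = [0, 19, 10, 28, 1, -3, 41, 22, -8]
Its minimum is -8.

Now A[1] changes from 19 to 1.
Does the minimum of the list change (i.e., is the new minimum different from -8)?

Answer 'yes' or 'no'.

Answer: no

Derivation:
Old min = -8
Change: A[1] 19 -> 1
Changed element was NOT the min; min changes only if 1 < -8.
New min = -8; changed? no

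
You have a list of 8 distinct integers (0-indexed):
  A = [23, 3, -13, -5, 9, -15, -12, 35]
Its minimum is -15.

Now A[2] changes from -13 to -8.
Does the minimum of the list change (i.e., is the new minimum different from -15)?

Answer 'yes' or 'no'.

Old min = -15
Change: A[2] -13 -> -8
Changed element was NOT the min; min changes only if -8 < -15.
New min = -15; changed? no

Answer: no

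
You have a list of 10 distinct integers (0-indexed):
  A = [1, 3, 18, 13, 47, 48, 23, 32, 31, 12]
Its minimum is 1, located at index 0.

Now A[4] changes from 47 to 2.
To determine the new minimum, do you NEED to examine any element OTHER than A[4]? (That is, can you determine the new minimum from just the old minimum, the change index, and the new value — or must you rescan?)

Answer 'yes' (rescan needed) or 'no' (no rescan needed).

Old min = 1 at index 0
Change at index 4: 47 -> 2
Index 4 was NOT the min. New min = min(1, 2). No rescan of other elements needed.
Needs rescan: no

Answer: no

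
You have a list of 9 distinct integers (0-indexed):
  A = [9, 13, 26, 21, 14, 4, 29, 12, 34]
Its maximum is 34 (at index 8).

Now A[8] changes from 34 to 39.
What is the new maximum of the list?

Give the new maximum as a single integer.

Answer: 39

Derivation:
Old max = 34 (at index 8)
Change: A[8] 34 -> 39
Changed element WAS the max -> may need rescan.
  Max of remaining elements: 29
  New max = max(39, 29) = 39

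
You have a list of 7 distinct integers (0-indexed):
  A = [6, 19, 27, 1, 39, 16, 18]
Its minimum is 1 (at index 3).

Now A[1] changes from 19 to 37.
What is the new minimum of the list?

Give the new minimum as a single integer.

Answer: 1

Derivation:
Old min = 1 (at index 3)
Change: A[1] 19 -> 37
Changed element was NOT the old min.
  New min = min(old_min, new_val) = min(1, 37) = 1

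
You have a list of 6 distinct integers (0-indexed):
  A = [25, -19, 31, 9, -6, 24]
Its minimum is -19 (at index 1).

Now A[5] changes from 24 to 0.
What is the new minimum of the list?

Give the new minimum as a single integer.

Answer: -19

Derivation:
Old min = -19 (at index 1)
Change: A[5] 24 -> 0
Changed element was NOT the old min.
  New min = min(old_min, new_val) = min(-19, 0) = -19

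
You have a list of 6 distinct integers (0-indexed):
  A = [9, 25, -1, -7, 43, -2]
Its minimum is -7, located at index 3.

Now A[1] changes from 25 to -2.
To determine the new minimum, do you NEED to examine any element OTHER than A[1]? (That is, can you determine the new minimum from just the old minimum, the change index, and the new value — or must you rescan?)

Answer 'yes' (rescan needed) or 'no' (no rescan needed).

Answer: no

Derivation:
Old min = -7 at index 3
Change at index 1: 25 -> -2
Index 1 was NOT the min. New min = min(-7, -2). No rescan of other elements needed.
Needs rescan: no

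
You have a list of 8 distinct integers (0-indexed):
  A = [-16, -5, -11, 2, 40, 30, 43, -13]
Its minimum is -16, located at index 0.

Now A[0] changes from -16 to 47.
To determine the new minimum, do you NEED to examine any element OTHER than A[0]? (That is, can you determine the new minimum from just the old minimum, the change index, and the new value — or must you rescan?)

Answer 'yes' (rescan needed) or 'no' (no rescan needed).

Answer: yes

Derivation:
Old min = -16 at index 0
Change at index 0: -16 -> 47
Index 0 WAS the min and new value 47 > old min -16. Must rescan other elements to find the new min.
Needs rescan: yes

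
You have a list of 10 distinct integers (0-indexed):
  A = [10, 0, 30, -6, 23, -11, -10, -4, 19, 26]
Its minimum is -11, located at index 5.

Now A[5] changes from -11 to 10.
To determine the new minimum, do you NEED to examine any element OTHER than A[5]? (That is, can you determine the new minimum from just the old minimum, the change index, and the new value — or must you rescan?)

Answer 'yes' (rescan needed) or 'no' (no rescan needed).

Old min = -11 at index 5
Change at index 5: -11 -> 10
Index 5 WAS the min and new value 10 > old min -11. Must rescan other elements to find the new min.
Needs rescan: yes

Answer: yes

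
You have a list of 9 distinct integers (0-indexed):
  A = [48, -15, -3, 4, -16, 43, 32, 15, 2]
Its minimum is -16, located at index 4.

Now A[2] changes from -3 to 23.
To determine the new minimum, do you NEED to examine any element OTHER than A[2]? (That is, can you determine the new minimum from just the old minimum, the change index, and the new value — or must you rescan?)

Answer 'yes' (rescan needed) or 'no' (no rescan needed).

Answer: no

Derivation:
Old min = -16 at index 4
Change at index 2: -3 -> 23
Index 2 was NOT the min. New min = min(-16, 23). No rescan of other elements needed.
Needs rescan: no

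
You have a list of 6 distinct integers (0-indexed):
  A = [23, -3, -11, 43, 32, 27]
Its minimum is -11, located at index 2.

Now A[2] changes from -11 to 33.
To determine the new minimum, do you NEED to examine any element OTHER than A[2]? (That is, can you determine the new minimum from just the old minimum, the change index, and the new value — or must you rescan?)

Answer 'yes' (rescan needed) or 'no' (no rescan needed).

Old min = -11 at index 2
Change at index 2: -11 -> 33
Index 2 WAS the min and new value 33 > old min -11. Must rescan other elements to find the new min.
Needs rescan: yes

Answer: yes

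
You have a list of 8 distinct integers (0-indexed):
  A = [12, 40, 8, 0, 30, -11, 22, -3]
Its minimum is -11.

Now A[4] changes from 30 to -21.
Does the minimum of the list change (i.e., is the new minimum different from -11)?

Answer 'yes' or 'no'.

Old min = -11
Change: A[4] 30 -> -21
Changed element was NOT the min; min changes only if -21 < -11.
New min = -21; changed? yes

Answer: yes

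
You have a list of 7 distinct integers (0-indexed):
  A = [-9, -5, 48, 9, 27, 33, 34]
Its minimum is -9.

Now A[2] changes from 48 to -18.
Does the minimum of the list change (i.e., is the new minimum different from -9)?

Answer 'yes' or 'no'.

Answer: yes

Derivation:
Old min = -9
Change: A[2] 48 -> -18
Changed element was NOT the min; min changes only if -18 < -9.
New min = -18; changed? yes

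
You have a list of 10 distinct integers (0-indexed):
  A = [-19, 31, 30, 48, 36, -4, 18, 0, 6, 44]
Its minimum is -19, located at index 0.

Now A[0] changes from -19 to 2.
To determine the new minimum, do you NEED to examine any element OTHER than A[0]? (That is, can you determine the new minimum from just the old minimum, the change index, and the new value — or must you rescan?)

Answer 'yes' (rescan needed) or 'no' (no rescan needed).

Old min = -19 at index 0
Change at index 0: -19 -> 2
Index 0 WAS the min and new value 2 > old min -19. Must rescan other elements to find the new min.
Needs rescan: yes

Answer: yes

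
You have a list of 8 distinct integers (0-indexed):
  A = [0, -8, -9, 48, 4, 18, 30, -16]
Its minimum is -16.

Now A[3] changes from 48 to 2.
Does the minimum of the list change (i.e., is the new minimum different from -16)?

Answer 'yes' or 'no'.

Answer: no

Derivation:
Old min = -16
Change: A[3] 48 -> 2
Changed element was NOT the min; min changes only if 2 < -16.
New min = -16; changed? no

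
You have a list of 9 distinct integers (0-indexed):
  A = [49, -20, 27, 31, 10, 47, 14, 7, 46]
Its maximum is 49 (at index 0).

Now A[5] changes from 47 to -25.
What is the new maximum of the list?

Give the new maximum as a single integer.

Old max = 49 (at index 0)
Change: A[5] 47 -> -25
Changed element was NOT the old max.
  New max = max(old_max, new_val) = max(49, -25) = 49

Answer: 49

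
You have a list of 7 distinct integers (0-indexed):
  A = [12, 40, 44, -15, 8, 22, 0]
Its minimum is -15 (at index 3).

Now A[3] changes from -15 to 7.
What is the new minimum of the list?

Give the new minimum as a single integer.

Answer: 0

Derivation:
Old min = -15 (at index 3)
Change: A[3] -15 -> 7
Changed element WAS the min. Need to check: is 7 still <= all others?
  Min of remaining elements: 0
  New min = min(7, 0) = 0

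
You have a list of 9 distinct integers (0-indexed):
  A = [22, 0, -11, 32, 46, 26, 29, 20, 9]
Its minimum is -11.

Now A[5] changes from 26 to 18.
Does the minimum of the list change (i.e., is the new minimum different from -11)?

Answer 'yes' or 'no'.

Answer: no

Derivation:
Old min = -11
Change: A[5] 26 -> 18
Changed element was NOT the min; min changes only if 18 < -11.
New min = -11; changed? no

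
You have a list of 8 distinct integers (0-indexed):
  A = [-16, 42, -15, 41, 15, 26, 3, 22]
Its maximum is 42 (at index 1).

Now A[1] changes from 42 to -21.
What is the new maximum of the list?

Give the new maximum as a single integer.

Answer: 41

Derivation:
Old max = 42 (at index 1)
Change: A[1] 42 -> -21
Changed element WAS the max -> may need rescan.
  Max of remaining elements: 41
  New max = max(-21, 41) = 41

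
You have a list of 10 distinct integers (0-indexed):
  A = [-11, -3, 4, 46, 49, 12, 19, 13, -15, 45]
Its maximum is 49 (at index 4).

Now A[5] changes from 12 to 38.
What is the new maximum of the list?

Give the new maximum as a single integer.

Answer: 49

Derivation:
Old max = 49 (at index 4)
Change: A[5] 12 -> 38
Changed element was NOT the old max.
  New max = max(old_max, new_val) = max(49, 38) = 49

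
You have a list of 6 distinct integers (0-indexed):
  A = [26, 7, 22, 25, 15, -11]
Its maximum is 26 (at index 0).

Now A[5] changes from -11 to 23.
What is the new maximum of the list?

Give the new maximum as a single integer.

Old max = 26 (at index 0)
Change: A[5] -11 -> 23
Changed element was NOT the old max.
  New max = max(old_max, new_val) = max(26, 23) = 26

Answer: 26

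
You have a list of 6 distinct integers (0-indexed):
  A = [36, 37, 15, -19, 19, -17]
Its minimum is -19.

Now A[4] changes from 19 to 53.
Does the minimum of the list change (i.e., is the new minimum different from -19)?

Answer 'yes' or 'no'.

Old min = -19
Change: A[4] 19 -> 53
Changed element was NOT the min; min changes only if 53 < -19.
New min = -19; changed? no

Answer: no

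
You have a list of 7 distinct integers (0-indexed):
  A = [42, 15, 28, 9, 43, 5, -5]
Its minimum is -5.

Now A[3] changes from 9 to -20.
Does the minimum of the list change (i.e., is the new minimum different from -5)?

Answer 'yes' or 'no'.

Answer: yes

Derivation:
Old min = -5
Change: A[3] 9 -> -20
Changed element was NOT the min; min changes only if -20 < -5.
New min = -20; changed? yes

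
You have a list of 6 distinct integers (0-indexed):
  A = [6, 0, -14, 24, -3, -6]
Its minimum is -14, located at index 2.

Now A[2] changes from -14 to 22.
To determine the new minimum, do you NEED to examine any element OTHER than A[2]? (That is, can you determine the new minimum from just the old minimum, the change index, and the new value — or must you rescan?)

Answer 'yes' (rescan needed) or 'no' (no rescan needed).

Answer: yes

Derivation:
Old min = -14 at index 2
Change at index 2: -14 -> 22
Index 2 WAS the min and new value 22 > old min -14. Must rescan other elements to find the new min.
Needs rescan: yes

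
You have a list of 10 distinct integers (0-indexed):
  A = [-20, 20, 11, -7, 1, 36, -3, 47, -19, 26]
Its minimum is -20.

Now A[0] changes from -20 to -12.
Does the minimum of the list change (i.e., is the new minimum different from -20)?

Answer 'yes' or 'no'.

Answer: yes

Derivation:
Old min = -20
Change: A[0] -20 -> -12
Changed element was the min; new min must be rechecked.
New min = -19; changed? yes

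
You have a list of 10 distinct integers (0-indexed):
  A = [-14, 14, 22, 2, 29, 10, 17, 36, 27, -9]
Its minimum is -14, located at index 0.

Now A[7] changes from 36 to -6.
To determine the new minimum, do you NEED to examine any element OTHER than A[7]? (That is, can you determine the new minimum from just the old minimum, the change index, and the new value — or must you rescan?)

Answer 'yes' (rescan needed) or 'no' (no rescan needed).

Answer: no

Derivation:
Old min = -14 at index 0
Change at index 7: 36 -> -6
Index 7 was NOT the min. New min = min(-14, -6). No rescan of other elements needed.
Needs rescan: no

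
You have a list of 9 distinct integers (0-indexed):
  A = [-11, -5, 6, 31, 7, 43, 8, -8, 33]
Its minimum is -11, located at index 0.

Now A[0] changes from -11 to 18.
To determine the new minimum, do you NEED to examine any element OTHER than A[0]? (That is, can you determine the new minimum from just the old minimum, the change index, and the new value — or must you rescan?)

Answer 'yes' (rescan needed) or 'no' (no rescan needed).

Old min = -11 at index 0
Change at index 0: -11 -> 18
Index 0 WAS the min and new value 18 > old min -11. Must rescan other elements to find the new min.
Needs rescan: yes

Answer: yes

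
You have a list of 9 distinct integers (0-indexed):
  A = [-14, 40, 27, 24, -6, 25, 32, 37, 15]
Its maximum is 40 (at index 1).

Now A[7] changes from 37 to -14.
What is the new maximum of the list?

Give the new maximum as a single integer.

Old max = 40 (at index 1)
Change: A[7] 37 -> -14
Changed element was NOT the old max.
  New max = max(old_max, new_val) = max(40, -14) = 40

Answer: 40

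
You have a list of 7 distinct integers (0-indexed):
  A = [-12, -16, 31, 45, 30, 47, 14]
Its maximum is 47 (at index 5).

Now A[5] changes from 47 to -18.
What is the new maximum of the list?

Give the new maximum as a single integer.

Answer: 45

Derivation:
Old max = 47 (at index 5)
Change: A[5] 47 -> -18
Changed element WAS the max -> may need rescan.
  Max of remaining elements: 45
  New max = max(-18, 45) = 45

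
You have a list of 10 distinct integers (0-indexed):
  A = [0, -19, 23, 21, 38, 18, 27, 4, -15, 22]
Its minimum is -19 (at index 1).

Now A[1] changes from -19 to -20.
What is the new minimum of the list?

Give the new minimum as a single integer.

Answer: -20

Derivation:
Old min = -19 (at index 1)
Change: A[1] -19 -> -20
Changed element WAS the min. Need to check: is -20 still <= all others?
  Min of remaining elements: -15
  New min = min(-20, -15) = -20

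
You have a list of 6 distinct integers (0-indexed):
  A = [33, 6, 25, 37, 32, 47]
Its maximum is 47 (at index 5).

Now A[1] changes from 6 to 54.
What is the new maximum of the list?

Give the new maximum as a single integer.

Old max = 47 (at index 5)
Change: A[1] 6 -> 54
Changed element was NOT the old max.
  New max = max(old_max, new_val) = max(47, 54) = 54

Answer: 54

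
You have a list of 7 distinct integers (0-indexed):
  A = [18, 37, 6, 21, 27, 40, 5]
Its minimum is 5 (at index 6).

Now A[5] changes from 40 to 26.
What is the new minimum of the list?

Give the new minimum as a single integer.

Answer: 5

Derivation:
Old min = 5 (at index 6)
Change: A[5] 40 -> 26
Changed element was NOT the old min.
  New min = min(old_min, new_val) = min(5, 26) = 5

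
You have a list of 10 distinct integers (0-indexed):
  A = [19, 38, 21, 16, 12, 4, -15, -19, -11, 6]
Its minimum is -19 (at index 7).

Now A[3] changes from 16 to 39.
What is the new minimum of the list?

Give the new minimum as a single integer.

Answer: -19

Derivation:
Old min = -19 (at index 7)
Change: A[3] 16 -> 39
Changed element was NOT the old min.
  New min = min(old_min, new_val) = min(-19, 39) = -19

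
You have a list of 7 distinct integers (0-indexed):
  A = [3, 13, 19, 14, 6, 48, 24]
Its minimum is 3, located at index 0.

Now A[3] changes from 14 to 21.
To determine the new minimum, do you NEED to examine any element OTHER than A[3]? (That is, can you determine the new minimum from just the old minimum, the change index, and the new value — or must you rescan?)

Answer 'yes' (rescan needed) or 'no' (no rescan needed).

Answer: no

Derivation:
Old min = 3 at index 0
Change at index 3: 14 -> 21
Index 3 was NOT the min. New min = min(3, 21). No rescan of other elements needed.
Needs rescan: no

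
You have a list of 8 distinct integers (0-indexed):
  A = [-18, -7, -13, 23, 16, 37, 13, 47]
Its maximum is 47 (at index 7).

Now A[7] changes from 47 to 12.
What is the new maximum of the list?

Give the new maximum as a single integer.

Old max = 47 (at index 7)
Change: A[7] 47 -> 12
Changed element WAS the max -> may need rescan.
  Max of remaining elements: 37
  New max = max(12, 37) = 37

Answer: 37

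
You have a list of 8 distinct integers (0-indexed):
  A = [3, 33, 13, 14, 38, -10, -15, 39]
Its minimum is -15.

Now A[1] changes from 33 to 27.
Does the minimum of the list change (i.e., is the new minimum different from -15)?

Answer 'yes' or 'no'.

Old min = -15
Change: A[1] 33 -> 27
Changed element was NOT the min; min changes only if 27 < -15.
New min = -15; changed? no

Answer: no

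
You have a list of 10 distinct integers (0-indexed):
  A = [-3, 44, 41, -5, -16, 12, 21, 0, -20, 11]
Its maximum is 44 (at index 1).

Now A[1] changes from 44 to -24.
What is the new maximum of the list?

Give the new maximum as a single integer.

Answer: 41

Derivation:
Old max = 44 (at index 1)
Change: A[1] 44 -> -24
Changed element WAS the max -> may need rescan.
  Max of remaining elements: 41
  New max = max(-24, 41) = 41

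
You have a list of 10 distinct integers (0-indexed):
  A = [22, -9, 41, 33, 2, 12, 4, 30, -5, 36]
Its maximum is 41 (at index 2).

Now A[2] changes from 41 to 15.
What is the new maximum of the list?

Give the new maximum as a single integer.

Old max = 41 (at index 2)
Change: A[2] 41 -> 15
Changed element WAS the max -> may need rescan.
  Max of remaining elements: 36
  New max = max(15, 36) = 36

Answer: 36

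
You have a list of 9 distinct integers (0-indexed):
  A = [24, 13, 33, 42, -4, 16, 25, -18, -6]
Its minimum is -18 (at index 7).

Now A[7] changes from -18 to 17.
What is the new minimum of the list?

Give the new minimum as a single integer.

Answer: -6

Derivation:
Old min = -18 (at index 7)
Change: A[7] -18 -> 17
Changed element WAS the min. Need to check: is 17 still <= all others?
  Min of remaining elements: -6
  New min = min(17, -6) = -6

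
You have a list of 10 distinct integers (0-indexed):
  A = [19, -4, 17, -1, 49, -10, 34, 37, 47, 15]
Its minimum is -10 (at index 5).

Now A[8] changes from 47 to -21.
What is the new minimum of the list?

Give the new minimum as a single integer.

Old min = -10 (at index 5)
Change: A[8] 47 -> -21
Changed element was NOT the old min.
  New min = min(old_min, new_val) = min(-10, -21) = -21

Answer: -21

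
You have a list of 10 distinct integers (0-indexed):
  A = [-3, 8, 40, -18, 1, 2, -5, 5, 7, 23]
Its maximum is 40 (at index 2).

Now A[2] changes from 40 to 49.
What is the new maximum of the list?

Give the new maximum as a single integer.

Old max = 40 (at index 2)
Change: A[2] 40 -> 49
Changed element WAS the max -> may need rescan.
  Max of remaining elements: 23
  New max = max(49, 23) = 49

Answer: 49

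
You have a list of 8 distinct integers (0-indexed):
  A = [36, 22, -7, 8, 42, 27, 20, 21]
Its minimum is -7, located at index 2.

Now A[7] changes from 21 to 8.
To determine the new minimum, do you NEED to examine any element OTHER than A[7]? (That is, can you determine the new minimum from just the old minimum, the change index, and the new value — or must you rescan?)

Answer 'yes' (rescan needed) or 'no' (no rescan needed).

Answer: no

Derivation:
Old min = -7 at index 2
Change at index 7: 21 -> 8
Index 7 was NOT the min. New min = min(-7, 8). No rescan of other elements needed.
Needs rescan: no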